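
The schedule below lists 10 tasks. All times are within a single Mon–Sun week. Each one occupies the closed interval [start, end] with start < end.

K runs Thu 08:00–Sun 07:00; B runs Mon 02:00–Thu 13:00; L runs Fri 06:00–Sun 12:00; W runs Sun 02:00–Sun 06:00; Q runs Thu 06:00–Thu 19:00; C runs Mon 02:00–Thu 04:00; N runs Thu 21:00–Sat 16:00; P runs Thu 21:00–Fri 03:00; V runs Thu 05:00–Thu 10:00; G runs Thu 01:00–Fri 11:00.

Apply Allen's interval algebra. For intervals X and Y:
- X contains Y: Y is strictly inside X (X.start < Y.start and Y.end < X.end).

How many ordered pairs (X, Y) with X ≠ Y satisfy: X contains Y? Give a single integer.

Checking all 90 ordered pairs for relation 'contains'; matching pairs in alphabetical order:
(B, V): B contains V ✓
(G, P): G contains P ✓
(G, Q): G contains Q ✓
(G, V): G contains V ✓
(K, N): K contains N ✓
(K, P): K contains P ✓
(K, W): K contains W ✓
(L, W): L contains W ✓
Count: 8.

8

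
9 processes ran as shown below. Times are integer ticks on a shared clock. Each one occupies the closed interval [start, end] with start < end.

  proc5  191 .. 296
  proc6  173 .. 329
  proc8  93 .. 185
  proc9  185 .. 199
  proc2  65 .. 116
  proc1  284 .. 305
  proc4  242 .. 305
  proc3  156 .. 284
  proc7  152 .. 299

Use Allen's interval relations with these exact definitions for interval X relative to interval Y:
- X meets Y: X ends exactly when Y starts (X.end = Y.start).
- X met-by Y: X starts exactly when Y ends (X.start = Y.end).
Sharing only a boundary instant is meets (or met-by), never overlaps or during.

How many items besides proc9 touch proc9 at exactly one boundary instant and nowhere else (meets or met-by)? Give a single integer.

Target proc9 = [185, 199].
proc1 [284, 305] → after → no.
proc2 [65, 116] → before → no.
proc3 [156, 284] → contains → no.
proc4 [242, 305] → after → no.
proc5 [191, 296] → overlapped-by → no.
proc6 [173, 329] → contains → no.
proc7 [152, 299] → contains → no.
proc8 [93, 185] → meets → counts.
Total: 1.

1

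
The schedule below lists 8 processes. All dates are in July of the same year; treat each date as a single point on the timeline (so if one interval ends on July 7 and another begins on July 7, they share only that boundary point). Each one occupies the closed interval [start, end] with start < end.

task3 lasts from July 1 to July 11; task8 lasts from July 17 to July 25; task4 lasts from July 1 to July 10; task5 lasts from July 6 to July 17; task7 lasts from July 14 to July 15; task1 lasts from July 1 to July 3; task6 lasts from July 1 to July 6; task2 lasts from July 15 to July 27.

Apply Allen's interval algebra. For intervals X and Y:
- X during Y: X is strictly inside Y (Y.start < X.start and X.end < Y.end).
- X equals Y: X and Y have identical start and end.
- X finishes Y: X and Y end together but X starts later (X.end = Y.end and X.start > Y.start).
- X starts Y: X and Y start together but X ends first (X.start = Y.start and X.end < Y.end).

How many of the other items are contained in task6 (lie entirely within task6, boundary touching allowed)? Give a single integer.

1

Target task6 = [July 1, July 6].
task1 [July 1, July 3] → starts → counts.
task2 [July 15, July 27] → after → no.
task3 [July 1, July 11] → started-by → no.
task4 [July 1, July 10] → started-by → no.
task5 [July 6, July 17] → met-by → no.
task7 [July 14, July 15] → after → no.
task8 [July 17, July 25] → after → no.
Total: 1.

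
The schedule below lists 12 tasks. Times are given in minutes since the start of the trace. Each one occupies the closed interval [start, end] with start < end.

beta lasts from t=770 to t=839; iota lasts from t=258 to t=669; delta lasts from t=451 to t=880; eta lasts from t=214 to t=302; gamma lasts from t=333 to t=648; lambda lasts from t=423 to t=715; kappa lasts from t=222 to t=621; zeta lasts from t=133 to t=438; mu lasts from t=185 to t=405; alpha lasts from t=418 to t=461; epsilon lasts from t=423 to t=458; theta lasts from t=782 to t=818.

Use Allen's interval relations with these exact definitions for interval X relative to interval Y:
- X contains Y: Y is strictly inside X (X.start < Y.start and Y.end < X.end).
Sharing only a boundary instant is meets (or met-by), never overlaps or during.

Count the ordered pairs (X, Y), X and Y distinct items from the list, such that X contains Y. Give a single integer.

Checking all 132 ordered pairs for relation 'contains'; matching pairs in alphabetical order:
(alpha, epsilon): alpha contains epsilon ✓
(beta, theta): beta contains theta ✓
(delta, beta): delta contains beta ✓
(delta, theta): delta contains theta ✓
(gamma, alpha): gamma contains alpha ✓
(gamma, epsilon): gamma contains epsilon ✓
(iota, alpha): iota contains alpha ✓
(iota, epsilon): iota contains epsilon ✓
(iota, gamma): iota contains gamma ✓
(kappa, alpha): kappa contains alpha ✓
(kappa, epsilon): kappa contains epsilon ✓
(mu, eta): mu contains eta ✓
(zeta, eta): zeta contains eta ✓
(zeta, mu): zeta contains mu ✓
Count: 14.

14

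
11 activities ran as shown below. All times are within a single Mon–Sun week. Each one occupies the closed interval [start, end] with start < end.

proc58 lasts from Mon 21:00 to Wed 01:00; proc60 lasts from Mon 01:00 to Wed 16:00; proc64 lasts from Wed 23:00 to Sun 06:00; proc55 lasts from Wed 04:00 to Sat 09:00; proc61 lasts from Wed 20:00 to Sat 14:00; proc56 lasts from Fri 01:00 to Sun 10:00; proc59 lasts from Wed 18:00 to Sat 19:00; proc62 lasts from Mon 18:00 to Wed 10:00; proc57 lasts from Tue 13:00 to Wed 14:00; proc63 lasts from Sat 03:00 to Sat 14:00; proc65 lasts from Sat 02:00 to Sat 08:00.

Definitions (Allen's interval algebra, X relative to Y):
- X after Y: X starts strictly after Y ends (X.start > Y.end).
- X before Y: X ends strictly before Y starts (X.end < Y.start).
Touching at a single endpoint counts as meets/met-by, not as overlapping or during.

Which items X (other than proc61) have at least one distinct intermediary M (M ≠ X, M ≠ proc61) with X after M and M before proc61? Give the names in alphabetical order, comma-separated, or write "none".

Target proc61 = [Wed 20:00, Sat 14:00].
Intermediaries M with M before proc61: proc57, proc58, proc60, proc62.
Via proc57 — items with X after proc57: proc56, proc59, proc63, proc64, proc65.
Via proc58 — items with X after proc58: proc55, proc56, proc59, proc63, proc64, proc65.
Via proc60 — items with X after proc60: proc56, proc59, proc63, proc64, proc65.
Via proc62 — items with X after proc62: proc56, proc59, proc63, proc64, proc65.
Union: proc55, proc56, proc59, proc63, proc64, proc65.

proc55, proc56, proc59, proc63, proc64, proc65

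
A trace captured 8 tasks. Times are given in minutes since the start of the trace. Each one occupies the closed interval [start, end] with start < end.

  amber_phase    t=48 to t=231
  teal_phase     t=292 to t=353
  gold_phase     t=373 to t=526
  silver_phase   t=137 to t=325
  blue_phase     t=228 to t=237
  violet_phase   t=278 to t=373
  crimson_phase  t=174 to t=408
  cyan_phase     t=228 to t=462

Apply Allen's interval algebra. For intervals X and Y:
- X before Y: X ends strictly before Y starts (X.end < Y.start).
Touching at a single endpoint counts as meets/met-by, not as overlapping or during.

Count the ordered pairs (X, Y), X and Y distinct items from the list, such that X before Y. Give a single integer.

8

Checking all 56 ordered pairs for relation 'before'; matching pairs in alphabetical order:
(amber_phase, gold_phase): amber_phase before gold_phase ✓
(amber_phase, teal_phase): amber_phase before teal_phase ✓
(amber_phase, violet_phase): amber_phase before violet_phase ✓
(blue_phase, gold_phase): blue_phase before gold_phase ✓
(blue_phase, teal_phase): blue_phase before teal_phase ✓
(blue_phase, violet_phase): blue_phase before violet_phase ✓
(silver_phase, gold_phase): silver_phase before gold_phase ✓
(teal_phase, gold_phase): teal_phase before gold_phase ✓
Count: 8.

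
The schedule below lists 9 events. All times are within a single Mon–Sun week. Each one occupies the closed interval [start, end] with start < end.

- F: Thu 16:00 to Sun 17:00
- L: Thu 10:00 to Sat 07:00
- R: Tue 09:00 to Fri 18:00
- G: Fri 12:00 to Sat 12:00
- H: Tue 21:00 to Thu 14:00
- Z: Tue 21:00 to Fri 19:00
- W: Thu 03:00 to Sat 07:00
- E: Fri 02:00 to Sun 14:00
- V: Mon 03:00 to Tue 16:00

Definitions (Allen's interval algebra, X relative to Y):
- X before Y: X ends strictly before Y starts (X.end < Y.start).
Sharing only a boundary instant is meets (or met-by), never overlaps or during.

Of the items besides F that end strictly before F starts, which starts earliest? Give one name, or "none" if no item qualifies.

Target F = [Thu 16:00, Sun 17:00].
E [Fri 02:00, Sun 14:00] → during → excluded.
G [Fri 12:00, Sat 12:00] → during → excluded.
H [Tue 21:00, Thu 14:00] → before → candidate.
L [Thu 10:00, Sat 07:00] → overlaps → excluded.
R [Tue 09:00, Fri 18:00] → overlaps → excluded.
V [Mon 03:00, Tue 16:00] → before → candidate.
W [Thu 03:00, Sat 07:00] → overlaps → excluded.
Z [Tue 21:00, Fri 19:00] → overlaps → excluded.
Among candidates, earliest start is Mon 03:00 → V.

V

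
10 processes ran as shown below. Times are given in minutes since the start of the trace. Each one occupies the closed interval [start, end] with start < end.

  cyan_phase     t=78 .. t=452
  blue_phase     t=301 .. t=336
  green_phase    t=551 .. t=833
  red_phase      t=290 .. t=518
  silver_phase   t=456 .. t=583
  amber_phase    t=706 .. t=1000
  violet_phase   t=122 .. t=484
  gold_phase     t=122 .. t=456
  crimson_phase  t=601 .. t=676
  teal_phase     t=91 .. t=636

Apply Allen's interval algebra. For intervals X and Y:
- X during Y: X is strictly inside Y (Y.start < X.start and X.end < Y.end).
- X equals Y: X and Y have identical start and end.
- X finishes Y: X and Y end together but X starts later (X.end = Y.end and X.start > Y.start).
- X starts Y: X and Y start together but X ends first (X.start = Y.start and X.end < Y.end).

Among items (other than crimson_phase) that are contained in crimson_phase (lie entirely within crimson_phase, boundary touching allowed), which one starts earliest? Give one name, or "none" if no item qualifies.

Target crimson_phase = [t=601, t=676].
amber_phase [t=706, t=1000] → after → excluded.
blue_phase [t=301, t=336] → before → excluded.
cyan_phase [t=78, t=452] → before → excluded.
gold_phase [t=122, t=456] → before → excluded.
green_phase [t=551, t=833] → contains → excluded.
red_phase [t=290, t=518] → before → excluded.
silver_phase [t=456, t=583] → before → excluded.
teal_phase [t=91, t=636] → overlaps → excluded.
violet_phase [t=122, t=484] → before → excluded.
No candidates → none.

none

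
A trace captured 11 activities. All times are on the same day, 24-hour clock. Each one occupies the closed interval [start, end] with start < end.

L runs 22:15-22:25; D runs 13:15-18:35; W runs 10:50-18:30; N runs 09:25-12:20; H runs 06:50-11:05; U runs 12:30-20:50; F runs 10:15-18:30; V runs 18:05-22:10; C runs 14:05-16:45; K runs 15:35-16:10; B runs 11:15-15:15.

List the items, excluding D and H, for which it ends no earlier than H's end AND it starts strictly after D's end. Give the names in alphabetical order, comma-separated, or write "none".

L

Conditions: its end is no earlier than H's end (X.end >= 11:05) AND its start is strictly after D's end (X.start > 18:35).
B: end 15:15 >= 11:05? ✓; start 11:15 > 18:35? ✗ → no.
C: end 16:45 >= 11:05? ✓; start 14:05 > 18:35? ✗ → no.
F: end 18:30 >= 11:05? ✓; start 10:15 > 18:35? ✗ → no.
K: end 16:10 >= 11:05? ✓; start 15:35 > 18:35? ✗ → no.
L: end 22:25 >= 11:05? ✓; start 22:15 > 18:35? ✓ → yes.
N: end 12:20 >= 11:05? ✓; start 09:25 > 18:35? ✗ → no.
U: end 20:50 >= 11:05? ✓; start 12:30 > 18:35? ✗ → no.
V: end 22:10 >= 11:05? ✓; start 18:05 > 18:35? ✗ → no.
W: end 18:30 >= 11:05? ✓; start 10:50 > 18:35? ✗ → no.
Result: L.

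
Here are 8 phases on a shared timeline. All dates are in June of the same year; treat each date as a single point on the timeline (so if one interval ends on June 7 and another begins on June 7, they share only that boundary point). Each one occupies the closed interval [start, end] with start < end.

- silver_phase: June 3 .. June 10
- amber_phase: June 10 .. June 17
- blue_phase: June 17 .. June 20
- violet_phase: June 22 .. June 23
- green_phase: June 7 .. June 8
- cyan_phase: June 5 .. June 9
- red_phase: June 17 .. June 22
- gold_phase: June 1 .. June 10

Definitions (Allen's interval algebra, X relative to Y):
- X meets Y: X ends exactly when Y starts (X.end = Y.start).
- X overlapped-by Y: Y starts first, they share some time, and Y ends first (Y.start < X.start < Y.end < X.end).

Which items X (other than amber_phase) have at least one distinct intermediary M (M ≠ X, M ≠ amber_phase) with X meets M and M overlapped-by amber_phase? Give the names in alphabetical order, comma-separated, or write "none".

none

Target amber_phase = [June 10, June 17].
Intermediaries M with M overlapped-by amber_phase: none.
Union: none.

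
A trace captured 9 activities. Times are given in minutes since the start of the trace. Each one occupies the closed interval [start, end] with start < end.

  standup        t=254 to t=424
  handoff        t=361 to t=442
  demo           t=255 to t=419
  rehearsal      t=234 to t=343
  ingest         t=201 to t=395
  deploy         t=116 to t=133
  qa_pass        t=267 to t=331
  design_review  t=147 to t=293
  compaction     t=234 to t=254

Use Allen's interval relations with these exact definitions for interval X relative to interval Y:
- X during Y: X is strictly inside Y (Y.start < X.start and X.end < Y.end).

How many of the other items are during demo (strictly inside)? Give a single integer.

Target demo = [t=255, t=419].
compaction [t=234, t=254] → before → no.
deploy [t=116, t=133] → before → no.
design_review [t=147, t=293] → overlaps → no.
handoff [t=361, t=442] → overlapped-by → no.
ingest [t=201, t=395] → overlaps → no.
qa_pass [t=267, t=331] → during → counts.
rehearsal [t=234, t=343] → overlaps → no.
standup [t=254, t=424] → contains → no.
Total: 1.

1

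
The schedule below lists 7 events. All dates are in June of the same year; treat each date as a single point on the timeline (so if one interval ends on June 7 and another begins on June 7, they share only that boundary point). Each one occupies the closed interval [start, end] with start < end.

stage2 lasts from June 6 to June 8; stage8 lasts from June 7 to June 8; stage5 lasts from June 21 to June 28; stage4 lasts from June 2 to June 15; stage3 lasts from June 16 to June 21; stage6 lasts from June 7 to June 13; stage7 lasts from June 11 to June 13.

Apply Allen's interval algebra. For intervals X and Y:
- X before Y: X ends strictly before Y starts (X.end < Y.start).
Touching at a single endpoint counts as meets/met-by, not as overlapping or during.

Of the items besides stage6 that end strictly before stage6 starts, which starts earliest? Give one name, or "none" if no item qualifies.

none

Target stage6 = [June 7, June 13].
stage2 [June 6, June 8] → overlaps → excluded.
stage3 [June 16, June 21] → after → excluded.
stage4 [June 2, June 15] → contains → excluded.
stage5 [June 21, June 28] → after → excluded.
stage7 [June 11, June 13] → finishes → excluded.
stage8 [June 7, June 8] → starts → excluded.
No candidates → none.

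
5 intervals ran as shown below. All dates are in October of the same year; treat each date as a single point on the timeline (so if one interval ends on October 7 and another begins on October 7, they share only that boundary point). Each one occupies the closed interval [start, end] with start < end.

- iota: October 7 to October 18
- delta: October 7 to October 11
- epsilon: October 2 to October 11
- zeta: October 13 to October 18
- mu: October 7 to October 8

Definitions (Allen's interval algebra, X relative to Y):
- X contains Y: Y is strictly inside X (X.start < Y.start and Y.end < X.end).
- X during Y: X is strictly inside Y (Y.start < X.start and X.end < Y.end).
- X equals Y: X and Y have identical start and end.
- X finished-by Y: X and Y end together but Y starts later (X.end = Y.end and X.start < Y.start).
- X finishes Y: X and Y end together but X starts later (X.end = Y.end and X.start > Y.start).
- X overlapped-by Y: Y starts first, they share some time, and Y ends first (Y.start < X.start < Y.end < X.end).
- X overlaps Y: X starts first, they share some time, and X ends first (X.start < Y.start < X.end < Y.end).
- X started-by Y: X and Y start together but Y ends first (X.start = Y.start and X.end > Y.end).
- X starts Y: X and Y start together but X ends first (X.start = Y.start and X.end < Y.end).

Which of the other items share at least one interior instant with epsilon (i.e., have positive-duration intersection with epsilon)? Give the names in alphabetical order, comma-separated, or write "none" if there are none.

Target epsilon = [October 2, October 11].
delta [October 7, October 11] → finishes → yes.
iota [October 7, October 18] → overlapped-by → yes.
mu [October 7, October 8] → during → yes.
zeta [October 13, October 18] → after → no.
Result: delta, iota, mu.

delta, iota, mu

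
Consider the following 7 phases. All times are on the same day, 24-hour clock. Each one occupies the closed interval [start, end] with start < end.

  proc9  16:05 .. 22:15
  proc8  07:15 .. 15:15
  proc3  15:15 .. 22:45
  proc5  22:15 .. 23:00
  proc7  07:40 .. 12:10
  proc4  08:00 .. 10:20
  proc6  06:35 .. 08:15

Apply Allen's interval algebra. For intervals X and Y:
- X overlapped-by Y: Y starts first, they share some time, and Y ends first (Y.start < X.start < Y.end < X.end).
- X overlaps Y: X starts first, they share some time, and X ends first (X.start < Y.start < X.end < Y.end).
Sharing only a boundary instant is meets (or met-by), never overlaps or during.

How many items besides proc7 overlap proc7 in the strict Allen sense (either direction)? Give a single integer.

Target proc7 = [07:40, 12:10].
proc3 [15:15, 22:45] → after → no.
proc4 [08:00, 10:20] → during → no.
proc5 [22:15, 23:00] → after → no.
proc6 [06:35, 08:15] → overlaps → counts.
proc8 [07:15, 15:15] → contains → no.
proc9 [16:05, 22:15] → after → no.
Total: 1.

1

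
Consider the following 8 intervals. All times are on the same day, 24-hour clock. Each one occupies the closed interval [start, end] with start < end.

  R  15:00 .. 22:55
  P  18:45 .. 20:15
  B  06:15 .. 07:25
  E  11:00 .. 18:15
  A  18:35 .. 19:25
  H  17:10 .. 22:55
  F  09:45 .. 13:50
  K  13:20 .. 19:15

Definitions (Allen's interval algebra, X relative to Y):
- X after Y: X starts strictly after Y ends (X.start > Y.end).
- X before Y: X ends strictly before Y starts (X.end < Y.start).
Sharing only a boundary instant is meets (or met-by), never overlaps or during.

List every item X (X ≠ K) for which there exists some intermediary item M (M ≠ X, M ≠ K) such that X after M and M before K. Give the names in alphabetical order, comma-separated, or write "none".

A, E, F, H, P, R

Target K = [13:20, 19:15].
Intermediaries M with M before K: B.
Via B — items with X after B: A, E, F, H, P, R.
Union: A, E, F, H, P, R.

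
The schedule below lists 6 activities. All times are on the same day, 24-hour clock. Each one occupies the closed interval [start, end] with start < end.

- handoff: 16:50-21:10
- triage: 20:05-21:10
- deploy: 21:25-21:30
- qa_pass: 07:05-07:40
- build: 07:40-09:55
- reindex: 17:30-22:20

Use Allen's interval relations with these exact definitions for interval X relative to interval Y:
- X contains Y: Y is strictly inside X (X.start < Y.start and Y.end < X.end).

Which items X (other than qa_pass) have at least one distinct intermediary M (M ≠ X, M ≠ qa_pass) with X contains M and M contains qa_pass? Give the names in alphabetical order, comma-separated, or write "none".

none

Target qa_pass = [07:05, 07:40].
Intermediaries M with M contains qa_pass: none.
Union: none.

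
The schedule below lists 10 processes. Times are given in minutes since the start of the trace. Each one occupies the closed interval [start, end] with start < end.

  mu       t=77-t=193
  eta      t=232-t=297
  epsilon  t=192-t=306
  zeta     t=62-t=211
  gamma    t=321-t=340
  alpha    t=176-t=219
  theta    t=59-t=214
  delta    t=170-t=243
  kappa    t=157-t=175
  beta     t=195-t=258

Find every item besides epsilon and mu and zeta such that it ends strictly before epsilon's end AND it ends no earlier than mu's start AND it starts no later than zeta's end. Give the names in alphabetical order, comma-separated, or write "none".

Conditions: its end is strictly before epsilon's end (X.end < t=306) AND its end is no earlier than mu's start (X.end >= t=77) AND its start is no later than zeta's end (X.start <= t=211).
alpha: end t=219 < t=306? ✓; end t=219 >= t=77? ✓; start t=176 <= t=211? ✓ → yes.
beta: end t=258 < t=306? ✓; end t=258 >= t=77? ✓; start t=195 <= t=211? ✓ → yes.
delta: end t=243 < t=306? ✓; end t=243 >= t=77? ✓; start t=170 <= t=211? ✓ → yes.
eta: end t=297 < t=306? ✓; end t=297 >= t=77? ✓; start t=232 <= t=211? ✗ → no.
gamma: end t=340 < t=306? ✗; end t=340 >= t=77? ✓; start t=321 <= t=211? ✗ → no.
kappa: end t=175 < t=306? ✓; end t=175 >= t=77? ✓; start t=157 <= t=211? ✓ → yes.
theta: end t=214 < t=306? ✓; end t=214 >= t=77? ✓; start t=59 <= t=211? ✓ → yes.
Result: alpha, beta, delta, kappa, theta.

alpha, beta, delta, kappa, theta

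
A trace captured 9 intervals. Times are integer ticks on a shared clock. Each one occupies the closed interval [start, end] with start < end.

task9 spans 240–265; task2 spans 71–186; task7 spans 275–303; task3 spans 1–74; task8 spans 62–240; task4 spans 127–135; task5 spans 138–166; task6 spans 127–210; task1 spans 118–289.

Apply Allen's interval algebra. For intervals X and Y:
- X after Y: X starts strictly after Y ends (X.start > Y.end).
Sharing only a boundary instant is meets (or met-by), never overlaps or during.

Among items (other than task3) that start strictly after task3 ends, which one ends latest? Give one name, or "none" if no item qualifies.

task7

Target task3 = [1, 74].
task1 [118, 289] → after → candidate.
task2 [71, 186] → overlapped-by → excluded.
task4 [127, 135] → after → candidate.
task5 [138, 166] → after → candidate.
task6 [127, 210] → after → candidate.
task7 [275, 303] → after → candidate.
task8 [62, 240] → overlapped-by → excluded.
task9 [240, 265] → after → candidate.
Among candidates, latest end is 303 → task7.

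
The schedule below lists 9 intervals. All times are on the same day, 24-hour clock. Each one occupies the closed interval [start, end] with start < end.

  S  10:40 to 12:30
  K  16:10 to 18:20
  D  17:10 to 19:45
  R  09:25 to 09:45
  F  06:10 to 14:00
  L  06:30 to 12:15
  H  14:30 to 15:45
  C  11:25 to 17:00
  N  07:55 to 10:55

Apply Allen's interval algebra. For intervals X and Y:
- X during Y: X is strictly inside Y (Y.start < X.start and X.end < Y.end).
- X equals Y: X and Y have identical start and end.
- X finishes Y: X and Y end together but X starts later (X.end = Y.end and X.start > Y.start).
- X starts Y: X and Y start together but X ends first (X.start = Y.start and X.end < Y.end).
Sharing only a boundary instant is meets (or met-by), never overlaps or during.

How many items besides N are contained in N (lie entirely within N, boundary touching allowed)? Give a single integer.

1

Target N = [07:55, 10:55].
C [11:25, 17:00] → after → no.
D [17:10, 19:45] → after → no.
F [06:10, 14:00] → contains → no.
H [14:30, 15:45] → after → no.
K [16:10, 18:20] → after → no.
L [06:30, 12:15] → contains → no.
R [09:25, 09:45] → during → counts.
S [10:40, 12:30] → overlapped-by → no.
Total: 1.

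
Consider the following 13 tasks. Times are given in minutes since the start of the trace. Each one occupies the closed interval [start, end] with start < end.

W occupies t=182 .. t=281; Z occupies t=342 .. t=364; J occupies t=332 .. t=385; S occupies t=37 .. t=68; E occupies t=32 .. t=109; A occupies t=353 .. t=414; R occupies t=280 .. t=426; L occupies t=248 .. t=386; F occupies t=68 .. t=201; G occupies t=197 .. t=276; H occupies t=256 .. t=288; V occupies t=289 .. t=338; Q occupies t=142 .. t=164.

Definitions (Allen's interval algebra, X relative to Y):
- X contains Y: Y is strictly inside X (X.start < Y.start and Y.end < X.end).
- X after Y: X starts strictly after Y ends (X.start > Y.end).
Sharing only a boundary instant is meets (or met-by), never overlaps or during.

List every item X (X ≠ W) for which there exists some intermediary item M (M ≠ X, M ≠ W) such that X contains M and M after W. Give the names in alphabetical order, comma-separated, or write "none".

J, L, R

Target W = [t=182, t=281].
Intermediaries M with M after W: A, J, V, Z.
Via A — items with X contains A: R.
Via J — items with X contains J: L, R.
Via V — items with X contains V: L, R.
Via Z — items with X contains Z: J, L, R.
Union: J, L, R.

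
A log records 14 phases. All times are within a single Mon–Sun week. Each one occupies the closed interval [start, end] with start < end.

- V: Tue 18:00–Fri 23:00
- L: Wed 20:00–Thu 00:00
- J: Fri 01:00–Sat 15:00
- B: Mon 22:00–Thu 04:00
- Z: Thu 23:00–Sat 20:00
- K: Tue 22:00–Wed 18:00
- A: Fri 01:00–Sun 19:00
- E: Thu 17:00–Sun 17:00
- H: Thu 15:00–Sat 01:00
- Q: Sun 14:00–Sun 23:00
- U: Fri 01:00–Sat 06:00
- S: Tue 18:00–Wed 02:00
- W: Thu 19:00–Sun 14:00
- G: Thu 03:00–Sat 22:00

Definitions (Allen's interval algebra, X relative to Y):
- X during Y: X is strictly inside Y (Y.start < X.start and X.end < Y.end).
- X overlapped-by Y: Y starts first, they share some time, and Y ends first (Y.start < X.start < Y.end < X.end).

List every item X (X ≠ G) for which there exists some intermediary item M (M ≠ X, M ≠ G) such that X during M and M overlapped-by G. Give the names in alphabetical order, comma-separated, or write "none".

J, U, W, Z

Target G = [Thu 03:00, Sat 22:00].
Intermediaries M with M overlapped-by G: A, E, W.
Via A — items with X during A: none.
Via E — items with X during E: J, U, W, Z.
Via W — items with X during W: J, U, Z.
Union: J, U, W, Z.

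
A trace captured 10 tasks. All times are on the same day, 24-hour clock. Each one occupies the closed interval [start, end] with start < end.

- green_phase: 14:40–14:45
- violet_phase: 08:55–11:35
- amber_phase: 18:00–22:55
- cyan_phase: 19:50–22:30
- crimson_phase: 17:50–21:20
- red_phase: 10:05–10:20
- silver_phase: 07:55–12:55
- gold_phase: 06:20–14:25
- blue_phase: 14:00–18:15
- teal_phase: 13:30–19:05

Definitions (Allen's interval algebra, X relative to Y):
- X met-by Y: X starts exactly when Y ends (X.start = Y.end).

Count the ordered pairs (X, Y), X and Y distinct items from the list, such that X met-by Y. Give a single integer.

Checking all 90 ordered pairs for relation 'met-by'; matching pairs in alphabetical order:
No pair satisfies it.
Count: 0.

0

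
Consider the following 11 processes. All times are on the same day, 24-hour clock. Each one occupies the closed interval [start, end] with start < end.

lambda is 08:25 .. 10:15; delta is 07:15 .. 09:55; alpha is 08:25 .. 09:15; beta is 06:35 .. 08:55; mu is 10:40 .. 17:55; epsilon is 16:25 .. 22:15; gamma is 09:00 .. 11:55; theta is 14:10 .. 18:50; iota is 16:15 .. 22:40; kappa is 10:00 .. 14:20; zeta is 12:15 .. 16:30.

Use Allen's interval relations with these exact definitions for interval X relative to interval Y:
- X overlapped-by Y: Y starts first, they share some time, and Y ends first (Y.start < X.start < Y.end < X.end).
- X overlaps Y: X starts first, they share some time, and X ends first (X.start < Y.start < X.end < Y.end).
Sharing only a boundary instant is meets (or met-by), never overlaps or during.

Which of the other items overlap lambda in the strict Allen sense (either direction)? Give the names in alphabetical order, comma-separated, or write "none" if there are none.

Target lambda = [08:25, 10:15].
alpha [08:25, 09:15] → starts → no.
beta [06:35, 08:55] → overlaps → yes.
delta [07:15, 09:55] → overlaps → yes.
epsilon [16:25, 22:15] → after → no.
gamma [09:00, 11:55] → overlapped-by → yes.
iota [16:15, 22:40] → after → no.
kappa [10:00, 14:20] → overlapped-by → yes.
mu [10:40, 17:55] → after → no.
theta [14:10, 18:50] → after → no.
zeta [12:15, 16:30] → after → no.
Result: beta, delta, gamma, kappa.

beta, delta, gamma, kappa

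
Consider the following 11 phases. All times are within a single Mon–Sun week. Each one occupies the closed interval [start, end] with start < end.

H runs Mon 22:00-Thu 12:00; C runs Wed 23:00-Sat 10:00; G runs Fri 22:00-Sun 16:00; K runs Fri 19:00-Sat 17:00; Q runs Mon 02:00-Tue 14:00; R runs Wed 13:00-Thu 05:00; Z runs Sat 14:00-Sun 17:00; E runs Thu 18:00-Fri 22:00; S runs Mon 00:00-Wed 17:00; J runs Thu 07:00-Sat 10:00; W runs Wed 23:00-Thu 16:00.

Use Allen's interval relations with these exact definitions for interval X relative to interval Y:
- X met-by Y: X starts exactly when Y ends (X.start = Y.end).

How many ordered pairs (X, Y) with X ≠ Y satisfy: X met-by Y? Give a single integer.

1

Checking all 110 ordered pairs for relation 'met-by'; matching pairs in alphabetical order:
(G, E): G met-by E ✓
Count: 1.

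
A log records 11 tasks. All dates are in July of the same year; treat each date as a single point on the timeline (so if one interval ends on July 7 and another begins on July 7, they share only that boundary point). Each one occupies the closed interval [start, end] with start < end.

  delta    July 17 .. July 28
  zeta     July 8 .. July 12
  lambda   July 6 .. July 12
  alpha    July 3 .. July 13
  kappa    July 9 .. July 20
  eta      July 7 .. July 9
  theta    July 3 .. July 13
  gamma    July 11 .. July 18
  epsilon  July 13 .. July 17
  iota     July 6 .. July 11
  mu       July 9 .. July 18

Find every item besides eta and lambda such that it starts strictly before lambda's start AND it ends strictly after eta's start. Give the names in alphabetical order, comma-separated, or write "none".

Conditions: its start is strictly before lambda's start (X.start < July 6) AND its end is strictly after eta's start (X.end > July 7).
alpha: start July 3 < July 6? ✓; end July 13 > July 7? ✓ → yes.
delta: start July 17 < July 6? ✗; end July 28 > July 7? ✓ → no.
epsilon: start July 13 < July 6? ✗; end July 17 > July 7? ✓ → no.
gamma: start July 11 < July 6? ✗; end July 18 > July 7? ✓ → no.
iota: start July 6 < July 6? ✗; end July 11 > July 7? ✓ → no.
kappa: start July 9 < July 6? ✗; end July 20 > July 7? ✓ → no.
mu: start July 9 < July 6? ✗; end July 18 > July 7? ✓ → no.
theta: start July 3 < July 6? ✓; end July 13 > July 7? ✓ → yes.
zeta: start July 8 < July 6? ✗; end July 12 > July 7? ✓ → no.
Result: alpha, theta.

alpha, theta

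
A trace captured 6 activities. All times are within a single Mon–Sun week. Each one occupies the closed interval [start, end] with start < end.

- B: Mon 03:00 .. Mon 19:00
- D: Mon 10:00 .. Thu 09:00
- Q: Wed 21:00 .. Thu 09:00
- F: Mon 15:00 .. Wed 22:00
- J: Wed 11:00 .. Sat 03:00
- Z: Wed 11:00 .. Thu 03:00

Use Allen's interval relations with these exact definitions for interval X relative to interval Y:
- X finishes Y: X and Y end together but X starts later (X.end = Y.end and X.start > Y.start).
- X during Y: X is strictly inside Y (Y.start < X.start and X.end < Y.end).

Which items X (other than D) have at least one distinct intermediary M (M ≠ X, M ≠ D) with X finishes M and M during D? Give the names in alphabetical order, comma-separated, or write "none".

none

Target D = [Mon 10:00, Thu 09:00].
Intermediaries M with M during D: F, Z.
Via F — items with X finishes F: none.
Via Z — items with X finishes Z: none.
Union: none.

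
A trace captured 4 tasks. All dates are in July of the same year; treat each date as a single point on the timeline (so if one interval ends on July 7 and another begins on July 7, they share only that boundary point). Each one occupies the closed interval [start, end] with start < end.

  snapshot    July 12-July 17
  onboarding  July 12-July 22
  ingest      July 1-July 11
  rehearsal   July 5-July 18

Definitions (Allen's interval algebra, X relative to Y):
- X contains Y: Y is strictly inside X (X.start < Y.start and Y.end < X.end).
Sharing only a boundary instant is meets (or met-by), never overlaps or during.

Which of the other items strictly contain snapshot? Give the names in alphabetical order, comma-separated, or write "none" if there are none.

rehearsal

Target snapshot = [July 12, July 17].
ingest [July 1, July 11] → before → no.
onboarding [July 12, July 22] → started-by → no.
rehearsal [July 5, July 18] → contains → yes.
Result: rehearsal.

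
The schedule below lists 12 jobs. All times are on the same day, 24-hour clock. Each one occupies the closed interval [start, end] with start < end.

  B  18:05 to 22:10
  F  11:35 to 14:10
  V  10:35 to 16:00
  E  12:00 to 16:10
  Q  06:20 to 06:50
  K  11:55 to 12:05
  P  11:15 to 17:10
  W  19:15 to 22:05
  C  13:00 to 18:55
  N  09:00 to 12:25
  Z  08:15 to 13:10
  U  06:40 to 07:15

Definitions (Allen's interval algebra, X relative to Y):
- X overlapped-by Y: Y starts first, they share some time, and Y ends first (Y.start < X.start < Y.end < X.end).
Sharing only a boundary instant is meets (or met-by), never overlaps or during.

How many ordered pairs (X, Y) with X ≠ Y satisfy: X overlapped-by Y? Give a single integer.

Checking all 132 ordered pairs for relation 'overlapped-by'; matching pairs in alphabetical order:
(B, C): B overlapped-by C ✓
(C, E): C overlapped-by E ✓
(C, F): C overlapped-by F ✓
(C, P): C overlapped-by P ✓
(C, V): C overlapped-by V ✓
(C, Z): C overlapped-by Z ✓
(E, F): E overlapped-by F ✓
(E, K): E overlapped-by K ✓
(E, N): E overlapped-by N ✓
(E, V): E overlapped-by V ✓
(E, Z): E overlapped-by Z ✓
(F, N): F overlapped-by N ✓
(F, Z): F overlapped-by Z ✓
(P, N): P overlapped-by N ✓
(P, V): P overlapped-by V ✓
(P, Z): P overlapped-by Z ✓
(U, Q): U overlapped-by Q ✓
(V, N): V overlapped-by N ✓
(V, Z): V overlapped-by Z ✓
Count: 19.

19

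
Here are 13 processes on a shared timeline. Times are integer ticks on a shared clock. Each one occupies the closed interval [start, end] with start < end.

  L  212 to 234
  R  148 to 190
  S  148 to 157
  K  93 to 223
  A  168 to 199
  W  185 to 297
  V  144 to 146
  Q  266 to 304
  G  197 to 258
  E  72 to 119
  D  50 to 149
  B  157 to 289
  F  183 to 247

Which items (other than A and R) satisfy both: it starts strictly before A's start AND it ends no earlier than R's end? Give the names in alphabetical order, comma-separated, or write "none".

Conditions: its start is strictly before A's start (X.start < 168) AND its end is no earlier than R's end (X.end >= 190).
B: start 157 < 168? ✓; end 289 >= 190? ✓ → yes.
D: start 50 < 168? ✓; end 149 >= 190? ✗ → no.
E: start 72 < 168? ✓; end 119 >= 190? ✗ → no.
F: start 183 < 168? ✗; end 247 >= 190? ✓ → no.
G: start 197 < 168? ✗; end 258 >= 190? ✓ → no.
K: start 93 < 168? ✓; end 223 >= 190? ✓ → yes.
L: start 212 < 168? ✗; end 234 >= 190? ✓ → no.
Q: start 266 < 168? ✗; end 304 >= 190? ✓ → no.
S: start 148 < 168? ✓; end 157 >= 190? ✗ → no.
V: start 144 < 168? ✓; end 146 >= 190? ✗ → no.
W: start 185 < 168? ✗; end 297 >= 190? ✓ → no.
Result: B, K.

B, K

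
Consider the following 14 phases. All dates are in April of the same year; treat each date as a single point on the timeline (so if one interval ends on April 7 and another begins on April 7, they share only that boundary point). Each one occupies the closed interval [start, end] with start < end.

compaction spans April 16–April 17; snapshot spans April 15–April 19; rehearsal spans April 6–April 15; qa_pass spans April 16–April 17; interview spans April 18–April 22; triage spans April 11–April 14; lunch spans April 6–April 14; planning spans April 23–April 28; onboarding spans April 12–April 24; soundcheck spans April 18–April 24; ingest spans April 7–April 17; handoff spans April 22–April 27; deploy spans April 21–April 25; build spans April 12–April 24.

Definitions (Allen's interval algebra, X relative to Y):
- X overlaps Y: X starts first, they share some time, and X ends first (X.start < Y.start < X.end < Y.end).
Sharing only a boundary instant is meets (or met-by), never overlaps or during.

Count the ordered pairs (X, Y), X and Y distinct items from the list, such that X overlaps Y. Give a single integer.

26

Checking all 182 ordered pairs for relation 'overlaps'; matching pairs in alphabetical order:
(build, deploy): build overlaps deploy ✓
(build, handoff): build overlaps handoff ✓
(build, planning): build overlaps planning ✓
(deploy, handoff): deploy overlaps handoff ✓
(deploy, planning): deploy overlaps planning ✓
(handoff, planning): handoff overlaps planning ✓
(ingest, build): ingest overlaps build ✓
(ingest, onboarding): ingest overlaps onboarding ✓
(ingest, snapshot): ingest overlaps snapshot ✓
(interview, deploy): interview overlaps deploy ✓
(lunch, build): lunch overlaps build ✓
(lunch, ingest): lunch overlaps ingest ✓
(lunch, onboarding): lunch overlaps onboarding ✓
(onboarding, deploy): onboarding overlaps deploy ✓
(onboarding, handoff): onboarding overlaps handoff ✓
(onboarding, planning): onboarding overlaps planning ✓
(rehearsal, build): rehearsal overlaps build ✓
(rehearsal, ingest): rehearsal overlaps ingest ✓
(rehearsal, onboarding): rehearsal overlaps onboarding ✓
(snapshot, interview): snapshot overlaps interview ✓
(snapshot, soundcheck): snapshot overlaps soundcheck ✓
(soundcheck, deploy): soundcheck overlaps deploy ✓
(soundcheck, handoff): soundcheck overlaps handoff ✓
(soundcheck, planning): soundcheck overlaps planning ✓
... plus 2 further pairs not listed.
Count: 26.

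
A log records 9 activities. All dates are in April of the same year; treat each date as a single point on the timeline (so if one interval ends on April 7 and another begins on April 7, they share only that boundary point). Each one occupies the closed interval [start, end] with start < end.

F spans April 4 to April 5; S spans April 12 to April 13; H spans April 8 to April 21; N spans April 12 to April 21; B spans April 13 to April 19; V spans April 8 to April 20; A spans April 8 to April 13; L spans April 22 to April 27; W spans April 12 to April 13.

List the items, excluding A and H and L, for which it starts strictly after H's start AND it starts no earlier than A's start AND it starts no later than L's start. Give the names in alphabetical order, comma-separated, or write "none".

B, N, S, W

Conditions: its start is strictly after H's start (X.start > April 8) AND its start is no earlier than A's start (X.start >= April 8) AND its start is no later than L's start (X.start <= April 22).
B: start April 13 > April 8? ✓; start April 13 >= April 8? ✓; start April 13 <= April 22? ✓ → yes.
F: start April 4 > April 8? ✗; start April 4 >= April 8? ✗; start April 4 <= April 22? ✓ → no.
N: start April 12 > April 8? ✓; start April 12 >= April 8? ✓; start April 12 <= April 22? ✓ → yes.
S: start April 12 > April 8? ✓; start April 12 >= April 8? ✓; start April 12 <= April 22? ✓ → yes.
V: start April 8 > April 8? ✗; start April 8 >= April 8? ✓; start April 8 <= April 22? ✓ → no.
W: start April 12 > April 8? ✓; start April 12 >= April 8? ✓; start April 12 <= April 22? ✓ → yes.
Result: B, N, S, W.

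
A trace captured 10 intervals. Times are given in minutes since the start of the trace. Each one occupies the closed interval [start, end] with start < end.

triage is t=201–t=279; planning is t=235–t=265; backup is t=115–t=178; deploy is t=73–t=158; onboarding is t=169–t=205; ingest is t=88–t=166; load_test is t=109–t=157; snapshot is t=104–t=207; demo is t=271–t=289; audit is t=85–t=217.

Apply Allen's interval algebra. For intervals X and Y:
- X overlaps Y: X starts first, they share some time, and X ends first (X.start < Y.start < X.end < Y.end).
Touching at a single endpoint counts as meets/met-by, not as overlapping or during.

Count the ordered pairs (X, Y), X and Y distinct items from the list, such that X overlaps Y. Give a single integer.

Checking all 90 ordered pairs for relation 'overlaps'; matching pairs in alphabetical order:
(audit, triage): audit overlaps triage ✓
(backup, onboarding): backup overlaps onboarding ✓
(deploy, audit): deploy overlaps audit ✓
(deploy, backup): deploy overlaps backup ✓
(deploy, ingest): deploy overlaps ingest ✓
(deploy, snapshot): deploy overlaps snapshot ✓
(ingest, backup): ingest overlaps backup ✓
(ingest, snapshot): ingest overlaps snapshot ✓
(load_test, backup): load_test overlaps backup ✓
(onboarding, triage): onboarding overlaps triage ✓
(snapshot, triage): snapshot overlaps triage ✓
(triage, demo): triage overlaps demo ✓
Count: 12.

12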